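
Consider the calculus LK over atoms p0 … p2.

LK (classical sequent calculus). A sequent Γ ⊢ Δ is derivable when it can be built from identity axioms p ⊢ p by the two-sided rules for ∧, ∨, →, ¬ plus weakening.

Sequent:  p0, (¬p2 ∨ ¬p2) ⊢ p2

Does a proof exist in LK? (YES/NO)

Truth-table refutation:
  v=000: Γ:[p0=F, (¬p2 ∨ ¬p2)=T] Δ:[p2=F] refutes=False
  v=001: Γ:[p0=F, (¬p2 ∨ ¬p2)=F] Δ:[p2=T] refutes=False
  v=010: Γ:[p0=F, (¬p2 ∨ ¬p2)=T] Δ:[p2=F] refutes=False
  v=011: Γ:[p0=F, (¬p2 ∨ ¬p2)=F] Δ:[p2=T] refutes=False
  v=100: Γ:[p0=T, (¬p2 ∨ ¬p2)=T] Δ:[p2=F] refutes=True  ← countermodel

Result: NO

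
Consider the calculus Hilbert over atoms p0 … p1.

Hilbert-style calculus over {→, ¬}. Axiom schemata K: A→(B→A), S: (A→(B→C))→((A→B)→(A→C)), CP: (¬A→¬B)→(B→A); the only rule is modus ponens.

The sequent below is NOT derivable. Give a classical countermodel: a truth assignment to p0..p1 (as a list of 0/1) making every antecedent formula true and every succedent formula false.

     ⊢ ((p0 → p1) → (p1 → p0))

Search for a countermodel by truth-table:
  v=00: Γ:[] Δ:[((p0 → p1) → (p1 → p0))=T] refutes=False
  v=01: Γ:[] Δ:[((p0 → p1) → (p1 → p0))=F] refutes=True  ← countermodel

Result: [0, 1]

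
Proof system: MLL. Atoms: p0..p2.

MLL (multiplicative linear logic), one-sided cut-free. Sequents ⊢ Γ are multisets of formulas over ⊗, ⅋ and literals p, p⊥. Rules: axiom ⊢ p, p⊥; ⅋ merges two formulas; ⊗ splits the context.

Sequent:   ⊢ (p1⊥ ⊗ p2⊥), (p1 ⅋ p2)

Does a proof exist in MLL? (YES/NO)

Proof tree:
[⅋]  ⊢ (p1⊥ ⊗ p2⊥), (p1 ⅋ p2)
  [⊗]  ⊢ p1, p2, (p1⊥ ⊗ p2⊥)
    [Ax]  ⊢ p1, p1⊥
    [Ax]  ⊢ p2, p2⊥

Result: YES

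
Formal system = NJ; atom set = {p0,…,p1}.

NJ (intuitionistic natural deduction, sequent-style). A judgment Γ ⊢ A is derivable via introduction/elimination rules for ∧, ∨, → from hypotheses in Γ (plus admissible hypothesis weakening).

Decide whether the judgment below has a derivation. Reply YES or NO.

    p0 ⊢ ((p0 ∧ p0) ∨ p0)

Proof tree:
[∨I₁] p0 ⊢ ((p0 ∧ p0) ∨ p0)
  [∧I] p0 ⊢ (p0 ∧ p0)
    [Ax] p0 ⊢ p0
    [Ax] p0 ⊢ p0

Result: YES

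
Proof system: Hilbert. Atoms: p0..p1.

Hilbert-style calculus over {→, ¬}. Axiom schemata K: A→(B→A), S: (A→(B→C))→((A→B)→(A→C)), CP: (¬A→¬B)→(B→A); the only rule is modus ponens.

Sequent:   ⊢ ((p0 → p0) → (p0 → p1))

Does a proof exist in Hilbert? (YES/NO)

Search for a countermodel by truth-table:
  v=00: Γ:[] Δ:[((p0 → p0) → (p0 → p1))=T] refutes=False
  v=01: Γ:[] Δ:[((p0 → p0) → (p0 → p1))=T] refutes=False
  v=10: Γ:[] Δ:[((p0 → p0) → (p0 → p1))=F] refutes=True  ← countermodel

Result: NO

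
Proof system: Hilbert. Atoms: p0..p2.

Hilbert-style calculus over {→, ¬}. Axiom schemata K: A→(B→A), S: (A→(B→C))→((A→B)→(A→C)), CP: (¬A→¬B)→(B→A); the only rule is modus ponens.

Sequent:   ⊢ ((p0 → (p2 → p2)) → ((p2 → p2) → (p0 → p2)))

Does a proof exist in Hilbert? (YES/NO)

Truth-table refutation:
  v=000: Γ:[] Δ:[((p0 → (p2 → p2)) → ((p2 → p2) → (p0 → p2)))=T] refutes=False
  v=001: Γ:[] Δ:[((p0 → (p2 → p2)) → ((p2 → p2) → (p0 → p2)))=T] refutes=False
  v=010: Γ:[] Δ:[((p0 → (p2 → p2)) → ((p2 → p2) → (p0 → p2)))=T] refutes=False
  v=011: Γ:[] Δ:[((p0 → (p2 → p2)) → ((p2 → p2) → (p0 → p2)))=T] refutes=False
  v=100: Γ:[] Δ:[((p0 → (p2 → p2)) → ((p2 → p2) → (p0 → p2)))=F] refutes=True  ← countermodel

Result: NO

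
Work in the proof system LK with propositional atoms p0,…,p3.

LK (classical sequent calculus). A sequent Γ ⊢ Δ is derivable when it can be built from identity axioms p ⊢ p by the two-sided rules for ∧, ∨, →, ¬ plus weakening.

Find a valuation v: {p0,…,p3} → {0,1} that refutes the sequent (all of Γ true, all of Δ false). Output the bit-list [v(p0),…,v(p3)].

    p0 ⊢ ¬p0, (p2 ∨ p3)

Search for a countermodel by truth-table:
  v=0000: Γ:[p0=F] Δ:[¬p0=T, (p2 ∨ p3)=F] refutes=False
  v=0001: Γ:[p0=F] Δ:[¬p0=T, (p2 ∨ p3)=T] refutes=False
  v=0010: Γ:[p0=F] Δ:[¬p0=T, (p2 ∨ p3)=T] refutes=False
  v=0011: Γ:[p0=F] Δ:[¬p0=T, (p2 ∨ p3)=T] refutes=False
  v=0100: Γ:[p0=F] Δ:[¬p0=T, (p2 ∨ p3)=F] refutes=False
  v=0101: Γ:[p0=F] Δ:[¬p0=T, (p2 ∨ p3)=T] refutes=False
  v=0110: Γ:[p0=F] Δ:[¬p0=T, (p2 ∨ p3)=T] refutes=False
  v=0111: Γ:[p0=F] Δ:[¬p0=T, (p2 ∨ p3)=T] refutes=False
  v=1000: Γ:[p0=T] Δ:[¬p0=F, (p2 ∨ p3)=F] refutes=True  ← countermodel

Result: [1, 0, 0, 0]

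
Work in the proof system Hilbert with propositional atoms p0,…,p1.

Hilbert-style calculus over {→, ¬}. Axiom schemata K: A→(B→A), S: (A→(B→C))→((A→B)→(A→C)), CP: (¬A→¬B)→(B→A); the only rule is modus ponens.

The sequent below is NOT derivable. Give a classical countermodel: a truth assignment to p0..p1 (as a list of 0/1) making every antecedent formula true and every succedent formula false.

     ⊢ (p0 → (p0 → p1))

Truth-table refutation:
  v=00: Γ:[] Δ:[(p0 → (p0 → p1))=T] refutes=False
  v=01: Γ:[] Δ:[(p0 → (p0 → p1))=T] refutes=False
  v=10: Γ:[] Δ:[(p0 → (p0 → p1))=F] refutes=True  ← countermodel

Result: [1, 0]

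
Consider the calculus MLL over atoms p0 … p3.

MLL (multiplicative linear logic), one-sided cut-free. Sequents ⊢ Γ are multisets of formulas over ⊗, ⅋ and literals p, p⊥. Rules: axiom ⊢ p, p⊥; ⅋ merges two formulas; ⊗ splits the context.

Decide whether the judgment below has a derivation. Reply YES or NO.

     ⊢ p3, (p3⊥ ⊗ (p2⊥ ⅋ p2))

Proof tree:
[⊗]  ⊢ p3, (p3⊥ ⊗ (p2⊥ ⅋ p2))
  [Ax]  ⊢ p3, p3⊥
  [⅋]  ⊢ (p2⊥ ⅋ p2)
    [Ax]  ⊢ p2, p2⊥

Result: YES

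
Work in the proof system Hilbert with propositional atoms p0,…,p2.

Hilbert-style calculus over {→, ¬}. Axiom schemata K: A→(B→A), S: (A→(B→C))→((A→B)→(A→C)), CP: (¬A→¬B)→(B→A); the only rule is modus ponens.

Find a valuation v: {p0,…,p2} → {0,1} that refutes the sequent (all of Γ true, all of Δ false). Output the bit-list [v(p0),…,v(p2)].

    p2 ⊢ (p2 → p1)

Search for a countermodel by truth-table:
  v=000: Γ:[p2=F] Δ:[(p2 → p1)=T] refutes=False
  v=001: Γ:[p2=T] Δ:[(p2 → p1)=F] refutes=True  ← countermodel

Result: [0, 0, 1]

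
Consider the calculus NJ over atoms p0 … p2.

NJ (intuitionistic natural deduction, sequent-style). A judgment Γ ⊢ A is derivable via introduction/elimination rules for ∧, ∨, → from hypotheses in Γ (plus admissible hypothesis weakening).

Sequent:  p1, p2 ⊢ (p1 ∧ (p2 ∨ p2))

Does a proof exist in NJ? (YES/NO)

Derivation trace:
[∧I] p1, p2 ⊢ (p1 ∧ (p2 ∨ p2))
  [Ax] p1 ⊢ p1
  [∨I₁] p2 ⊢ (p2 ∨ p2)
    [Ax] p2 ⊢ p2

Result: YES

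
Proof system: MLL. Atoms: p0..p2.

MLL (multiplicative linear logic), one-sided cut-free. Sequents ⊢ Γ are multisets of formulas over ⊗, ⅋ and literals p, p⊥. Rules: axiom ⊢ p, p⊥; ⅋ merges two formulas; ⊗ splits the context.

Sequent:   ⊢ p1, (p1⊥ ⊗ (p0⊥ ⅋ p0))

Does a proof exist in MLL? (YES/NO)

Proof tree:
[⊗]  ⊢ p1, (p1⊥ ⊗ (p0⊥ ⅋ p0))
  [Ax]  ⊢ p1, p1⊥
  [⅋]  ⊢ (p0⊥ ⅋ p0)
    [Ax]  ⊢ p0, p0⊥

Result: YES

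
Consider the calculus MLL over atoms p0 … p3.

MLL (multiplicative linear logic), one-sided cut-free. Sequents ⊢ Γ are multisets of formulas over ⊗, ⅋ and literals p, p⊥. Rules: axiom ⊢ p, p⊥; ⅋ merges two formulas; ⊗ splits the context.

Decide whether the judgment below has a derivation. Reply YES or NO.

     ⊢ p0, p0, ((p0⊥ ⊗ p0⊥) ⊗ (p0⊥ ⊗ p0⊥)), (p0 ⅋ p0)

Proof tree:
[⅋]  ⊢ p0, p0, ((p0⊥ ⊗ p0⊥) ⊗ (p0⊥ ⊗ p0⊥)), (p0 ⅋ p0)
  [⊗]  ⊢ p0, p0, p0, p0, ((p0⊥ ⊗ p0⊥) ⊗ (p0⊥ ⊗ p0⊥))
    [⊗]  ⊢ p0, p0, (p0⊥ ⊗ p0⊥)
      [Ax]  ⊢ p0, p0⊥
      [Ax]  ⊢ p0, p0⊥
    [⊗]  ⊢ p0, p0, (p0⊥ ⊗ p0⊥)
      [Ax]  ⊢ p0, p0⊥
      [Ax]  ⊢ p0, p0⊥

Result: YES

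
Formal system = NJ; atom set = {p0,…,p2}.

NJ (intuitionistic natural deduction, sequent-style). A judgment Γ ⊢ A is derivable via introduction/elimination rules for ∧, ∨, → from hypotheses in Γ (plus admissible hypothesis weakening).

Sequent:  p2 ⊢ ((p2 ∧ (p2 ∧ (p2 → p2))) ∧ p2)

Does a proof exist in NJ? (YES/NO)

Derivation (root first):
[∧I] p2 ⊢ ((p2 ∧ (p2 ∧ (p2 → p2))) ∧ p2)
  [∧I] p2 ⊢ (p2 ∧ (p2 ∧ (p2 → p2)))
    [Ax] p2 ⊢ p2
    [∧I] p2 ⊢ (p2 ∧ (p2 → p2))
      [Ax] p2 ⊢ p2
      [→I]  ⊢ (p2 → p2)
        [Ax] p2 ⊢ p2
  [Ax] p2 ⊢ p2

Result: YES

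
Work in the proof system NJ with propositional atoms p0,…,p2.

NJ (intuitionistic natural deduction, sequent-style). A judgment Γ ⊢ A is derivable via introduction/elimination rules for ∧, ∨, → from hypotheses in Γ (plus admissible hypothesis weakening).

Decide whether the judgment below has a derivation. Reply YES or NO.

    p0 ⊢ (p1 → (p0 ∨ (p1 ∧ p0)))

Derivation trace:
[→I] p0 ⊢ (p1 → (p0 ∨ (p1 ∧ p0)))
  [∨I₂] p1, p0 ⊢ (p0 ∨ (p1 ∧ p0))
    [∧I] p1, p0 ⊢ (p1 ∧ p0)
      [Ax] p1 ⊢ p1
      [Ax] p0 ⊢ p0

Result: YES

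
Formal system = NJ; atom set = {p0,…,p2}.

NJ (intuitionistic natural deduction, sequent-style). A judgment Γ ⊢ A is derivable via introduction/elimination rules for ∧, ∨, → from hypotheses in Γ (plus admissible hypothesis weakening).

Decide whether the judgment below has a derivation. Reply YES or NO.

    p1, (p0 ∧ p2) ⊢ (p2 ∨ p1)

Proof tree:
[∨I₂] p1, (p0 ∧ p2) ⊢ (p2 ∨ p1)
  [Wk] p1, (p0 ∧ p2) ⊢ p1
    [Ax] p1 ⊢ p1

Result: YES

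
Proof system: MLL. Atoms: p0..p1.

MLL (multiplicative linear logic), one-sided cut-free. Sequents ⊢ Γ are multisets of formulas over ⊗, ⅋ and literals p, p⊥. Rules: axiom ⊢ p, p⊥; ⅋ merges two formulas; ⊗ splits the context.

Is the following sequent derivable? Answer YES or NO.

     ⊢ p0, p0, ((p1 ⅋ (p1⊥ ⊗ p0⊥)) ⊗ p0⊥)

Derivation (root first):
[⊗]  ⊢ p0, p0, ((p1 ⅋ (p1⊥ ⊗ p0⊥)) ⊗ p0⊥)
  [⅋]  ⊢ p0, (p1 ⅋ (p1⊥ ⊗ p0⊥))
    [⊗]  ⊢ p1, p0, (p1⊥ ⊗ p0⊥)
      [Ax]  ⊢ p1, p1⊥
      [Ax]  ⊢ p0, p0⊥
  [Ax]  ⊢ p0, p0⊥

Result: YES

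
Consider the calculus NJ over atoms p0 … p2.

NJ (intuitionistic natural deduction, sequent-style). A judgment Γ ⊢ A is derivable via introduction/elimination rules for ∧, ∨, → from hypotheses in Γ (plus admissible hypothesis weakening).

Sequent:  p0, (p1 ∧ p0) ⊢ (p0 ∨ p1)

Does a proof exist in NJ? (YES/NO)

Proof tree:
[Wk] p0, (p1 ∧ p0) ⊢ (p0 ∨ p1)
  [∨I₁] p0 ⊢ (p0 ∨ p1)
    [Ax] p0 ⊢ p0

Result: YES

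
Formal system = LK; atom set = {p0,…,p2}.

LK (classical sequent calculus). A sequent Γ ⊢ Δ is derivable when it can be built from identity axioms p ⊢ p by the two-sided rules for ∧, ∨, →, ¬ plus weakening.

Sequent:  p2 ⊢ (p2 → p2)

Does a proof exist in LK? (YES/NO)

Proof tree:
[WL] p2 ⊢ (p2 → p2)
  [→R]  ⊢ (p2 → p2)
    [Ax] p2 ⊢ p2

Result: YES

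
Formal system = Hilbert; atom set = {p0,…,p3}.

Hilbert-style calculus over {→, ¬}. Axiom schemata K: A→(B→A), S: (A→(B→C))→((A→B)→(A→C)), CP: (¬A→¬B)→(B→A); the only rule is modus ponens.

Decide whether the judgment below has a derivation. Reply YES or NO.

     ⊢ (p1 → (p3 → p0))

Enumerate valuations to refute Γ ⊢ Δ:
  v=0000: Γ:[] Δ:[(p1 → (p3 → p0))=T] refutes=False
  v=0001: Γ:[] Δ:[(p1 → (p3 → p0))=T] refutes=False
  v=0010: Γ:[] Δ:[(p1 → (p3 → p0))=T] refutes=False
  v=0011: Γ:[] Δ:[(p1 → (p3 → p0))=T] refutes=False
  v=0100: Γ:[] Δ:[(p1 → (p3 → p0))=T] refutes=False
  v=0101: Γ:[] Δ:[(p1 → (p3 → p0))=F] refutes=True  ← countermodel

Result: NO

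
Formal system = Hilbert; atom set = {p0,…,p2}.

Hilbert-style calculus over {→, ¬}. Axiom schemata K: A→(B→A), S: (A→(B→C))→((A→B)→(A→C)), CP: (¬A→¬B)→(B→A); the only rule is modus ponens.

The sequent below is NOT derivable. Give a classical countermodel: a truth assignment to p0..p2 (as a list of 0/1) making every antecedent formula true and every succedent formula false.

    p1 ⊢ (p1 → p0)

Enumerate valuations to refute Γ ⊢ Δ:
  v=000: Γ:[p1=F] Δ:[(p1 → p0)=T] refutes=False
  v=001: Γ:[p1=F] Δ:[(p1 → p0)=T] refutes=False
  v=010: Γ:[p1=T] Δ:[(p1 → p0)=F] refutes=True  ← countermodel

Result: [0, 1, 0]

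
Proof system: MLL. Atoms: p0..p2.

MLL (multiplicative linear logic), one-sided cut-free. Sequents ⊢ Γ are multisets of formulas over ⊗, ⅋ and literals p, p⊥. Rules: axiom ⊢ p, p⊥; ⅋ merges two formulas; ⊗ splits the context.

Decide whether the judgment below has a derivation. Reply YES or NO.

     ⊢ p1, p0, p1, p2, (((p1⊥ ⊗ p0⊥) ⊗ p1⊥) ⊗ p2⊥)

Derivation (root first):
[⊗]  ⊢ p1, p0, p1, p2, (((p1⊥ ⊗ p0⊥) ⊗ p1⊥) ⊗ p2⊥)
  [⊗]  ⊢ p1, p0, p1, ((p1⊥ ⊗ p0⊥) ⊗ p1⊥)
    [⊗]  ⊢ p1, p0, (p1⊥ ⊗ p0⊥)
      [Ax]  ⊢ p1, p1⊥
      [Ax]  ⊢ p0, p0⊥
    [Ax]  ⊢ p1, p1⊥
  [Ax]  ⊢ p2, p2⊥

Result: YES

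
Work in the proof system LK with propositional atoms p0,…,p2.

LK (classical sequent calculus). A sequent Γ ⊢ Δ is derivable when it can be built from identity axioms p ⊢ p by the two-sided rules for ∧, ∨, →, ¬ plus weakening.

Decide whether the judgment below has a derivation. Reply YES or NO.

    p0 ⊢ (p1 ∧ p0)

Truth-table refutation:
  v=000: Γ:[p0=F] Δ:[(p1 ∧ p0)=F] refutes=False
  v=001: Γ:[p0=F] Δ:[(p1 ∧ p0)=F] refutes=False
  v=010: Γ:[p0=F] Δ:[(p1 ∧ p0)=F] refutes=False
  v=011: Γ:[p0=F] Δ:[(p1 ∧ p0)=F] refutes=False
  v=100: Γ:[p0=T] Δ:[(p1 ∧ p0)=F] refutes=True  ← countermodel

Result: NO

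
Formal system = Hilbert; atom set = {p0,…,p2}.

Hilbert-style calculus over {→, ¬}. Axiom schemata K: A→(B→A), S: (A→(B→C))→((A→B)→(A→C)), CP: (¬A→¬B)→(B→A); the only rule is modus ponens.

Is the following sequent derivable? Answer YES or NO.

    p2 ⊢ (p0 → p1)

Truth-table refutation:
  v=000: Γ:[p2=F] Δ:[(p0 → p1)=T] refutes=False
  v=001: Γ:[p2=T] Δ:[(p0 → p1)=T] refutes=False
  v=010: Γ:[p2=F] Δ:[(p0 → p1)=T] refutes=False
  v=011: Γ:[p2=T] Δ:[(p0 → p1)=T] refutes=False
  v=100: Γ:[p2=F] Δ:[(p0 → p1)=F] refutes=False
  v=101: Γ:[p2=T] Δ:[(p0 → p1)=F] refutes=True  ← countermodel

Result: NO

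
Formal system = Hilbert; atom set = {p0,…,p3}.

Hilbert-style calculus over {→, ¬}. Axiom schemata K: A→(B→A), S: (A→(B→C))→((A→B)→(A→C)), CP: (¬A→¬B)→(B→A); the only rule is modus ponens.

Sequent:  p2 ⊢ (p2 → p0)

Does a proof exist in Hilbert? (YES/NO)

Enumerate valuations to refute Γ ⊢ Δ:
  v=0000: Γ:[p2=F] Δ:[(p2 → p0)=T] refutes=False
  v=0001: Γ:[p2=F] Δ:[(p2 → p0)=T] refutes=False
  v=0010: Γ:[p2=T] Δ:[(p2 → p0)=F] refutes=True  ← countermodel

Result: NO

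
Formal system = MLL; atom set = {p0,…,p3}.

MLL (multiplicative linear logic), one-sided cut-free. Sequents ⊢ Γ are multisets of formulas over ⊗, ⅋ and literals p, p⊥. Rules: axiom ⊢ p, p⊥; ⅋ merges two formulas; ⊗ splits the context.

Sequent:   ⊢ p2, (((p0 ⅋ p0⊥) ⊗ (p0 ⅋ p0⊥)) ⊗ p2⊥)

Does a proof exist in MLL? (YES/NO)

Derivation (root first):
[⊗]  ⊢ p2, (((p0 ⅋ p0⊥) ⊗ (p0 ⅋ p0⊥)) ⊗ p2⊥)
  [⊗]  ⊢ ((p0 ⅋ p0⊥) ⊗ (p0 ⅋ p0⊥))
    [⅋]  ⊢ (p0 ⅋ p0⊥)
      [Ax]  ⊢ p0, p0⊥
    [⅋]  ⊢ (p0 ⅋ p0⊥)
      [Ax]  ⊢ p0, p0⊥
  [Ax]  ⊢ p2, p2⊥

Result: YES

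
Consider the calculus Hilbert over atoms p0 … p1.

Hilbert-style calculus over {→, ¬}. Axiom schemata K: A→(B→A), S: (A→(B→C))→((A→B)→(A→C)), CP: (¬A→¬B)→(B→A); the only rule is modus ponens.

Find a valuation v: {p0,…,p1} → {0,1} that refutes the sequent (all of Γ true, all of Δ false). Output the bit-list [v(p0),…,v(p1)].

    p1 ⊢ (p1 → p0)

Truth-table refutation:
  v=00: Γ:[p1=F] Δ:[(p1 → p0)=T] refutes=False
  v=01: Γ:[p1=T] Δ:[(p1 → p0)=F] refutes=True  ← countermodel

Result: [0, 1]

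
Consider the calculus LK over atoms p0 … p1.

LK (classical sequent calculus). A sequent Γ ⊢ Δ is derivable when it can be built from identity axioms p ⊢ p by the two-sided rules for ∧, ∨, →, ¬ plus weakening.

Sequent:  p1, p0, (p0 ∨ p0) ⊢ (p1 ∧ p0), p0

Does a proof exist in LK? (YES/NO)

Derivation (root first):
[∨L] p1, p0, (p0 ∨ p0) ⊢ (p1 ∧ p0), p0
  [∧R] p1, p0 ⊢ (p1 ∧ p0)
    [Ax] p1 ⊢ p1
    [Ax] p0 ⊢ p0
  [WL] p0, p0 ⊢ p0
    [Ax] p0 ⊢ p0

Result: YES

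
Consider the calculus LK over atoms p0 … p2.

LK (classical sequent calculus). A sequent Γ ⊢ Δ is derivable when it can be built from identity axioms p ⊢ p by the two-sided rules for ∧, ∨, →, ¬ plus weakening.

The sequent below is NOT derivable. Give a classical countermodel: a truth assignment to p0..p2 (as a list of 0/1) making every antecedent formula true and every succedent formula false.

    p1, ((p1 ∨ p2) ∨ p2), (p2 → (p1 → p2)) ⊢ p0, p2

Search for a countermodel by truth-table:
  v=000: Γ:[p1=F, ((p1 ∨ p2) ∨ p2)=F, (p2 → (p1 → p2))=T] Δ:[p0=F, p2=F] refutes=False
  v=001: Γ:[p1=F, ((p1 ∨ p2) ∨ p2)=T, (p2 → (p1 → p2))=T] Δ:[p0=F, p2=T] refutes=False
  v=010: Γ:[p1=T, ((p1 ∨ p2) ∨ p2)=T, (p2 → (p1 → p2))=T] Δ:[p0=F, p2=F] refutes=True  ← countermodel

Result: [0, 1, 0]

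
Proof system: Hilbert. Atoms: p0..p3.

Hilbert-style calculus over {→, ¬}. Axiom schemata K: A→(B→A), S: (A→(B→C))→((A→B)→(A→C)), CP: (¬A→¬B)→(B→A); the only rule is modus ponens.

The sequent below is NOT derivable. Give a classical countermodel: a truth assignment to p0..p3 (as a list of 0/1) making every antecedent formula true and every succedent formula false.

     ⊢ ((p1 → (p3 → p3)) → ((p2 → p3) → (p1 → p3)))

Enumerate valuations to refute Γ ⊢ Δ:
  v=0000: Γ:[] Δ:[((p1 → (p3 → p3)) → ((p2 → p3) → (p1 → p3)))=T] refutes=False
  v=0001: Γ:[] Δ:[((p1 → (p3 → p3)) → ((p2 → p3) → (p1 → p3)))=T] refutes=False
  v=0010: Γ:[] Δ:[((p1 → (p3 → p3)) → ((p2 → p3) → (p1 → p3)))=T] refutes=False
  v=0011: Γ:[] Δ:[((p1 → (p3 → p3)) → ((p2 → p3) → (p1 → p3)))=T] refutes=False
  v=0100: Γ:[] Δ:[((p1 → (p3 → p3)) → ((p2 → p3) → (p1 → p3)))=F] refutes=True  ← countermodel

Result: [0, 1, 0, 0]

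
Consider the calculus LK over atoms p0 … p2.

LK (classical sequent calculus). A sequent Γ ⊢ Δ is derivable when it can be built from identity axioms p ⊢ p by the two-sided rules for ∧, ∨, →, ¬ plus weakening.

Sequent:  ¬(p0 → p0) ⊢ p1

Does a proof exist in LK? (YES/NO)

Derivation (root first):
[WR] ¬(p0 → p0) ⊢ p1
  [¬L] ¬(p0 → p0) ⊢ 
    [→R]  ⊢ (p0 → p0)
      [Ax] p0 ⊢ p0

Result: YES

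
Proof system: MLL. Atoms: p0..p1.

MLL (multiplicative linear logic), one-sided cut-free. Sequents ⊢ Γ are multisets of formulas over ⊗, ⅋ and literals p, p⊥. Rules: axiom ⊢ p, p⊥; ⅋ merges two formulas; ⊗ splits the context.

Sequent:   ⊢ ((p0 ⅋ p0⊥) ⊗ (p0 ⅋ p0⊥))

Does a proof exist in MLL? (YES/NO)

Derivation (root first):
[⊗]  ⊢ ((p0 ⅋ p0⊥) ⊗ (p0 ⅋ p0⊥))
  [⅋]  ⊢ (p0 ⅋ p0⊥)
    [Ax]  ⊢ p0, p0⊥
  [⅋]  ⊢ (p0 ⅋ p0⊥)
    [Ax]  ⊢ p0, p0⊥

Result: YES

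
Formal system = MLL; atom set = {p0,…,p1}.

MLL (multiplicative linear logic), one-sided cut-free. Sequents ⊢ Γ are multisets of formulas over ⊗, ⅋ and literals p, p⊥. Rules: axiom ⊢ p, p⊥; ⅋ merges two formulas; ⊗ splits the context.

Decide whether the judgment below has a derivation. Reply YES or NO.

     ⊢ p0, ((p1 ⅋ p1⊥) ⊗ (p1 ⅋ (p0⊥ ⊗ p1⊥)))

Proof tree:
[⊗]  ⊢ p0, ((p1 ⅋ p1⊥) ⊗ (p1 ⅋ (p0⊥ ⊗ p1⊥)))
  [⅋]  ⊢ (p1 ⅋ p1⊥)
    [Ax]  ⊢ p1, p1⊥
  [⅋]  ⊢ p0, (p1 ⅋ (p0⊥ ⊗ p1⊥))
    [⊗]  ⊢ p0, p1, (p0⊥ ⊗ p1⊥)
      [Ax]  ⊢ p0, p0⊥
      [Ax]  ⊢ p1, p1⊥

Result: YES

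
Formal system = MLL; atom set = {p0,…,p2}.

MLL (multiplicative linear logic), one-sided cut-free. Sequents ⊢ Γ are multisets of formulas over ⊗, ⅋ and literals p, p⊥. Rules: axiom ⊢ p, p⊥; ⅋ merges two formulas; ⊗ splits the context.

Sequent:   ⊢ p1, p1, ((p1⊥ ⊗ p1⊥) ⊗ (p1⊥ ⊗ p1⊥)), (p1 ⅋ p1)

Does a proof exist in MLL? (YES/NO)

Derivation trace:
[⅋]  ⊢ p1, p1, ((p1⊥ ⊗ p1⊥) ⊗ (p1⊥ ⊗ p1⊥)), (p1 ⅋ p1)
  [⊗]  ⊢ p1, p1, p1, p1, ((p1⊥ ⊗ p1⊥) ⊗ (p1⊥ ⊗ p1⊥))
    [⊗]  ⊢ p1, p1, (p1⊥ ⊗ p1⊥)
      [Ax]  ⊢ p1, p1⊥
      [Ax]  ⊢ p1, p1⊥
    [⊗]  ⊢ p1, p1, (p1⊥ ⊗ p1⊥)
      [Ax]  ⊢ p1, p1⊥
      [Ax]  ⊢ p1, p1⊥

Result: YES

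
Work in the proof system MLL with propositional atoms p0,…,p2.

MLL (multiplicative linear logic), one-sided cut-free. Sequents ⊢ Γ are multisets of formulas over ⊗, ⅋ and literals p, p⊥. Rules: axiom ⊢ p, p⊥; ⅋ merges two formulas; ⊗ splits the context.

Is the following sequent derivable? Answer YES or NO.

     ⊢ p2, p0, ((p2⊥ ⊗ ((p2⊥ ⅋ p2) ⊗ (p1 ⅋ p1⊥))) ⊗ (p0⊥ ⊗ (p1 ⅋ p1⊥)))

Derivation trace:
[⊗]  ⊢ p2, p0, ((p2⊥ ⊗ ((p2⊥ ⅋ p2) ⊗ (p1 ⅋ p1⊥))) ⊗ (p0⊥ ⊗ (p1 ⅋ p1⊥)))
  [⊗]  ⊢ p2, (p2⊥ ⊗ ((p2⊥ ⅋ p2) ⊗ (p1 ⅋ p1⊥)))
    [Ax]  ⊢ p2, p2⊥
    [⊗]  ⊢ ((p2⊥ ⅋ p2) ⊗ (p1 ⅋ p1⊥))
      [⅋]  ⊢ (p2⊥ ⅋ p2)
        [Ax]  ⊢ p2, p2⊥
      [⅋]  ⊢ (p1 ⅋ p1⊥)
        [Ax]  ⊢ p1, p1⊥
  [⊗]  ⊢ p0, (p0⊥ ⊗ (p1 ⅋ p1⊥))
    [Ax]  ⊢ p0, p0⊥
    [⅋]  ⊢ (p1 ⅋ p1⊥)
      [Ax]  ⊢ p1, p1⊥

Result: YES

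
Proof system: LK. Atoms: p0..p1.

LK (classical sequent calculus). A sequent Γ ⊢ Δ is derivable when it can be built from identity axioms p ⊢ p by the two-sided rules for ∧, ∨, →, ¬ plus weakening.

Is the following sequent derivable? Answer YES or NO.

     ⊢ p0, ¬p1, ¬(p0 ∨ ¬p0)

Enumerate valuations to refute Γ ⊢ Δ:
  v=00: Γ:[] Δ:[p0=F, ¬p1=T, ¬(p0 ∨ ¬p0)=F] refutes=False
  v=01: Γ:[] Δ:[p0=F, ¬p1=F, ¬(p0 ∨ ¬p0)=F] refutes=True  ← countermodel

Result: NO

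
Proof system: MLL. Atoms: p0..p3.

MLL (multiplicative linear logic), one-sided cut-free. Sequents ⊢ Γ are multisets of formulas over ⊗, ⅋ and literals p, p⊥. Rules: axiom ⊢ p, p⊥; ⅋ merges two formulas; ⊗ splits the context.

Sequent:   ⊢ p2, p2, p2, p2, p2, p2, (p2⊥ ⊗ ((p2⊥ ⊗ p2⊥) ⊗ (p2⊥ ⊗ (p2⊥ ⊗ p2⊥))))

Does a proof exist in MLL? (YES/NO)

Derivation (root first):
[⊗]  ⊢ p2, p2, p2, p2, p2, p2, (p2⊥ ⊗ ((p2⊥ ⊗ p2⊥) ⊗ (p2⊥ ⊗ (p2⊥ ⊗ p2⊥))))
  [Ax]  ⊢ p2, p2⊥
  [⊗]  ⊢ p2, p2, p2, p2, p2, ((p2⊥ ⊗ p2⊥) ⊗ (p2⊥ ⊗ (p2⊥ ⊗ p2⊥)))
    [⊗]  ⊢ p2, p2, (p2⊥ ⊗ p2⊥)
      [Ax]  ⊢ p2, p2⊥
      [Ax]  ⊢ p2, p2⊥
    [⊗]  ⊢ p2, p2, p2, (p2⊥ ⊗ (p2⊥ ⊗ p2⊥))
      [Ax]  ⊢ p2, p2⊥
      [⊗]  ⊢ p2, p2, (p2⊥ ⊗ p2⊥)
        [Ax]  ⊢ p2, p2⊥
        [Ax]  ⊢ p2, p2⊥

Result: YES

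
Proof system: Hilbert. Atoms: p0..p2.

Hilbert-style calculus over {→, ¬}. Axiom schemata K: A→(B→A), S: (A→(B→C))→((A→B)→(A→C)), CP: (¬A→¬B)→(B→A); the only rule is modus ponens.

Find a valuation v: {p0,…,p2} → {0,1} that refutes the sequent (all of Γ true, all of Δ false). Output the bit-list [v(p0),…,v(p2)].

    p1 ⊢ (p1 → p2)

Search for a countermodel by truth-table:
  v=000: Γ:[p1=F] Δ:[(p1 → p2)=T] refutes=False
  v=001: Γ:[p1=F] Δ:[(p1 → p2)=T] refutes=False
  v=010: Γ:[p1=T] Δ:[(p1 → p2)=F] refutes=True  ← countermodel

Result: [0, 1, 0]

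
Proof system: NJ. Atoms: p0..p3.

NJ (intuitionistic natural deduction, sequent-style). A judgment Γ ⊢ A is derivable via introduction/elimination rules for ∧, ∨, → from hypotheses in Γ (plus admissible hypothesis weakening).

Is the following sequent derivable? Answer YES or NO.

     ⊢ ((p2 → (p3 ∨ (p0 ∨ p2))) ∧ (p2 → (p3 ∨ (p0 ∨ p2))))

Derivation (root first):
[∧I]  ⊢ ((p2 → (p3 ∨ (p0 ∨ p2))) ∧ (p2 → (p3 ∨ (p0 ∨ p2))))
  [→I]  ⊢ (p2 → (p3 ∨ (p0 ∨ p2)))
    [∨I₂] p2 ⊢ (p3 ∨ (p0 ∨ p2))
      [∨I₂] p2 ⊢ (p0 ∨ p2)
        [Ax] p2 ⊢ p2
  [→I]  ⊢ (p2 → (p3 ∨ (p0 ∨ p2)))
    [∨I₂] p2 ⊢ (p3 ∨ (p0 ∨ p2))
      [∨I₂] p2 ⊢ (p0 ∨ p2)
        [Ax] p2 ⊢ p2

Result: YES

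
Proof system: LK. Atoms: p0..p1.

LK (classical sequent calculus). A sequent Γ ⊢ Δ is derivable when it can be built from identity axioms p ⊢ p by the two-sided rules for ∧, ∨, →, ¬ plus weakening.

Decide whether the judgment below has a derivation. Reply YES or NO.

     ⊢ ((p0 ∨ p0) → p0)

Derivation trace:
[→R]  ⊢ ((p0 ∨ p0) → p0)
  [∨L] (p0 ∨ p0) ⊢ p0
    [Ax] p0 ⊢ p0
    [WR] p0 ⊢ p0, p0
      [Ax] p0 ⊢ p0

Result: YES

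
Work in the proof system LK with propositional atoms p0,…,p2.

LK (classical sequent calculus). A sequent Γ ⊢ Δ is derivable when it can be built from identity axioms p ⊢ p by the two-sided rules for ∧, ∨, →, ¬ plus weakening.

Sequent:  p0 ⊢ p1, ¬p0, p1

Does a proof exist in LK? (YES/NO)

Enumerate valuations to refute Γ ⊢ Δ:
  v=000: Γ:[p0=F] Δ:[p1=F, ¬p0=T, p1=F] refutes=False
  v=001: Γ:[p0=F] Δ:[p1=F, ¬p0=T, p1=F] refutes=False
  v=010: Γ:[p0=F] Δ:[p1=T, ¬p0=T, p1=T] refutes=False
  v=011: Γ:[p0=F] Δ:[p1=T, ¬p0=T, p1=T] refutes=False
  v=100: Γ:[p0=T] Δ:[p1=F, ¬p0=F, p1=F] refutes=True  ← countermodel

Result: NO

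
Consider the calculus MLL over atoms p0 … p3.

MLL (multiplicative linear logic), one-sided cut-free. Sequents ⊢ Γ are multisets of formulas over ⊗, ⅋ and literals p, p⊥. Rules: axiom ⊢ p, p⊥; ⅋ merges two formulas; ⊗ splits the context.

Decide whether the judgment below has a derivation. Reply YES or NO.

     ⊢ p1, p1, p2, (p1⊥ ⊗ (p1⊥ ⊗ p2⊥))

Proof tree:
[⊗]  ⊢ p1, p1, p2, (p1⊥ ⊗ (p1⊥ ⊗ p2⊥))
  [Ax]  ⊢ p1, p1⊥
  [⊗]  ⊢ p1, p2, (p1⊥ ⊗ p2⊥)
    [Ax]  ⊢ p1, p1⊥
    [Ax]  ⊢ p2, p2⊥

Result: YES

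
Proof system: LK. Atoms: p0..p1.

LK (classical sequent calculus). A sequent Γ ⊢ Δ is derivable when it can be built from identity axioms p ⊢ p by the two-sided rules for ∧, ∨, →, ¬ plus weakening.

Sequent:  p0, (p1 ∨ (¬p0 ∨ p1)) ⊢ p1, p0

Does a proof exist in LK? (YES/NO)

Derivation (root first):
[∨L] p0, (p1 ∨ (¬p0 ∨ p1)) ⊢ p1, p0
  [WR] p1 ⊢ p1, p0
    [Ax] p1 ⊢ p1
  [∨L] p0, (¬p0 ∨ p1) ⊢ p1, p0
    [¬L] p0, ¬p0 ⊢ 
      [Ax] p0 ⊢ p0
    [WR] p1 ⊢ p1, p0
      [Ax] p1 ⊢ p1

Result: YES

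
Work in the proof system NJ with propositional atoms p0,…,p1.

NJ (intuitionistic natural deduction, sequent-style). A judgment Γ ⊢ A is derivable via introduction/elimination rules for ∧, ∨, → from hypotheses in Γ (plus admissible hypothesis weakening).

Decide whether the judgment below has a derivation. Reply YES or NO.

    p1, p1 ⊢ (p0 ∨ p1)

Derivation trace:
[Wk] p1, p1 ⊢ (p0 ∨ p1)
  [∨I₂] p1 ⊢ (p0 ∨ p1)
    [Ax] p1 ⊢ p1

Result: YES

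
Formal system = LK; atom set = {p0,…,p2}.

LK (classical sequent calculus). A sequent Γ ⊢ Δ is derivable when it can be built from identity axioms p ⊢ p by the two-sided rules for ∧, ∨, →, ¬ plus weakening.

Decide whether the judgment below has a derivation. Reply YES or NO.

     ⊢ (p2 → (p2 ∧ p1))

Truth-table refutation:
  v=000: Γ:[] Δ:[(p2 → (p2 ∧ p1))=T] refutes=False
  v=001: Γ:[] Δ:[(p2 → (p2 ∧ p1))=F] refutes=True  ← countermodel

Result: NO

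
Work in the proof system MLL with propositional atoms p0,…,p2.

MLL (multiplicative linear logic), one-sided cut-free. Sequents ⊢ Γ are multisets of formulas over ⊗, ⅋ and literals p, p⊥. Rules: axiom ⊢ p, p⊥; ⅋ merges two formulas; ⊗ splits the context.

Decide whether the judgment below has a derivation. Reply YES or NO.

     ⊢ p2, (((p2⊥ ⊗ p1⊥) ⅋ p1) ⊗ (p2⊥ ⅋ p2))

Derivation (root first):
[⊗]  ⊢ p2, (((p2⊥ ⊗ p1⊥) ⅋ p1) ⊗ (p2⊥ ⅋ p2))
  [⅋]  ⊢ p2, ((p2⊥ ⊗ p1⊥) ⅋ p1)
    [⊗]  ⊢ p2, p1, (p2⊥ ⊗ p1⊥)
      [Ax]  ⊢ p2, p2⊥
      [Ax]  ⊢ p1, p1⊥
  [⅋]  ⊢ (p2⊥ ⅋ p2)
    [Ax]  ⊢ p2, p2⊥

Result: YES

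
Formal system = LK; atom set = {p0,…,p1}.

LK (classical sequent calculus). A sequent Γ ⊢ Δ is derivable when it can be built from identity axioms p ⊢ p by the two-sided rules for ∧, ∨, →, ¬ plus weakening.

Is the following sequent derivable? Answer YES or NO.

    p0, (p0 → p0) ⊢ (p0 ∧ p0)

Derivation trace:
[→L] p0, (p0 → p0) ⊢ (p0 ∧ p0)
  [Ax] p0 ⊢ p0
  [∧R] p0 ⊢ (p0 ∧ p0)
    [Ax] p0 ⊢ p0
    [Ax] p0 ⊢ p0

Result: YES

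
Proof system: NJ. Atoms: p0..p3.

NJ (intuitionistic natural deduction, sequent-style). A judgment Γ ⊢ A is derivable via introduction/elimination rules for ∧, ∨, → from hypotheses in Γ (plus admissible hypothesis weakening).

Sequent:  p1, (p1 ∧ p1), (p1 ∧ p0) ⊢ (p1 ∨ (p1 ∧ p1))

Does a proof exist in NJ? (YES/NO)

Derivation trace:
[∨I₂] p1, (p1 ∧ p1), (p1 ∧ p0) ⊢ (p1 ∨ (p1 ∧ p1))
  [Wk] p1, (p1 ∧ p1), (p1 ∧ p0) ⊢ (p1 ∧ p1)
    [∧I] p1, (p1 ∧ p1) ⊢ (p1 ∧ p1)
      [Ax] p1 ⊢ p1
      [Wk] p1, (p1 ∧ p1) ⊢ p1
        [Ax] p1 ⊢ p1

Result: YES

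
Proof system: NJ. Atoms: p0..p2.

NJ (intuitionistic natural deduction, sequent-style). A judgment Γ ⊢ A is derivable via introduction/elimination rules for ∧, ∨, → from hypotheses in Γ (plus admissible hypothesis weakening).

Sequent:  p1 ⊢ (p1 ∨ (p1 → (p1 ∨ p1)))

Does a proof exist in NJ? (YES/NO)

Derivation trace:
[∨I₂] p1 ⊢ (p1 ∨ (p1 → (p1 ∨ p1)))
  [→I] p1 ⊢ (p1 → (p1 ∨ p1))
    [∨I₁] p1, p1 ⊢ (p1 ∨ p1)
      [Wk] p1, p1 ⊢ p1
        [Ax] p1 ⊢ p1

Result: YES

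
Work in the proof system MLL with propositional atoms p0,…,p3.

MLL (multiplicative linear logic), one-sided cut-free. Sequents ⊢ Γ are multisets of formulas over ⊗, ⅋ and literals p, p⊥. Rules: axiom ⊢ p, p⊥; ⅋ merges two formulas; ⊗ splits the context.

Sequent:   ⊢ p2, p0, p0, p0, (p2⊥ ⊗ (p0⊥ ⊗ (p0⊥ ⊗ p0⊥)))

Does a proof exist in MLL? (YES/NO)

Derivation (root first):
[⊗]  ⊢ p2, p0, p0, p0, (p2⊥ ⊗ (p0⊥ ⊗ (p0⊥ ⊗ p0⊥)))
  [Ax]  ⊢ p2, p2⊥
  [⊗]  ⊢ p0, p0, p0, (p0⊥ ⊗ (p0⊥ ⊗ p0⊥))
    [Ax]  ⊢ p0, p0⊥
    [⊗]  ⊢ p0, p0, (p0⊥ ⊗ p0⊥)
      [Ax]  ⊢ p0, p0⊥
      [Ax]  ⊢ p0, p0⊥

Result: YES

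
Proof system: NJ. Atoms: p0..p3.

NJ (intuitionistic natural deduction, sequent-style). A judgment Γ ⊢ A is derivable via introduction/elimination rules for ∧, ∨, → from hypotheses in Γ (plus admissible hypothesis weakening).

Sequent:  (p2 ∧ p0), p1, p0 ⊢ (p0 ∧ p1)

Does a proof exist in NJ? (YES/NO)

Derivation (root first):
[∧I] (p2 ∧ p0), p1, p0 ⊢ (p0 ∧ p1)
  [Ax] p0 ⊢ p0
  [Wk] p1, (p2 ∧ p0) ⊢ p1
    [Ax] p1 ⊢ p1

Result: YES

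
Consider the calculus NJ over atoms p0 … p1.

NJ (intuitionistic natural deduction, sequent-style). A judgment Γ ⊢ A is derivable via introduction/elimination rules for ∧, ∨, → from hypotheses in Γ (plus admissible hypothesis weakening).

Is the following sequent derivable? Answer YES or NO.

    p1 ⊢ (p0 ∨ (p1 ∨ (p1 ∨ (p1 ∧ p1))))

Derivation trace:
[∨I₂] p1 ⊢ (p0 ∨ (p1 ∨ (p1 ∨ (p1 ∧ p1))))
  [∨I₂] p1 ⊢ (p1 ∨ (p1 ∨ (p1 ∧ p1)))
    [∨I₂] p1 ⊢ (p1 ∨ (p1 ∧ p1))
      [∧I] p1 ⊢ (p1 ∧ p1)
        [Ax] p1 ⊢ p1
        [Ax] p1 ⊢ p1

Result: YES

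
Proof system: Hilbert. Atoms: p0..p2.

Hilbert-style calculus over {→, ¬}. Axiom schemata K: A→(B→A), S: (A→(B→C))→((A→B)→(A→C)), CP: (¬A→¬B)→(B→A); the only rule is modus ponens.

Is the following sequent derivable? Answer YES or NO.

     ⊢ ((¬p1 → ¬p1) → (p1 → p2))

Search for a countermodel by truth-table:
  v=000: Γ:[] Δ:[((¬p1 → ¬p1) → (p1 → p2))=T] refutes=False
  v=001: Γ:[] Δ:[((¬p1 → ¬p1) → (p1 → p2))=T] refutes=False
  v=010: Γ:[] Δ:[((¬p1 → ¬p1) → (p1 → p2))=F] refutes=True  ← countermodel

Result: NO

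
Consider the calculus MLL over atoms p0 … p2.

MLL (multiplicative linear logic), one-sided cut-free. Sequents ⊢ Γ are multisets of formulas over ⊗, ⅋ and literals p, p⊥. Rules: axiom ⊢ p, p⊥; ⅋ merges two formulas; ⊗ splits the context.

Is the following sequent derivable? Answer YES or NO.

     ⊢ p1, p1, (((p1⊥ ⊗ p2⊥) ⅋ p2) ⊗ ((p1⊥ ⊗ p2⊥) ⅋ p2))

Derivation (root first):
[⊗]  ⊢ p1, p1, (((p1⊥ ⊗ p2⊥) ⅋ p2) ⊗ ((p1⊥ ⊗ p2⊥) ⅋ p2))
  [⅋]  ⊢ p1, ((p1⊥ ⊗ p2⊥) ⅋ p2)
    [⊗]  ⊢ p1, p2, (p1⊥ ⊗ p2⊥)
      [Ax]  ⊢ p1, p1⊥
      [Ax]  ⊢ p2, p2⊥
  [⅋]  ⊢ p1, ((p1⊥ ⊗ p2⊥) ⅋ p2)
    [⊗]  ⊢ p1, p2, (p1⊥ ⊗ p2⊥)
      [Ax]  ⊢ p1, p1⊥
      [Ax]  ⊢ p2, p2⊥

Result: YES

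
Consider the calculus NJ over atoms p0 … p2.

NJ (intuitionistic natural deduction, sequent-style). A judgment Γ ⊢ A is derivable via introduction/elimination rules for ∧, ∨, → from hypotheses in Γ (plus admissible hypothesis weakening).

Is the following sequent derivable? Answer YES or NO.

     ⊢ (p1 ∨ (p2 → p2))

Derivation trace:
[∨I₂]  ⊢ (p1 ∨ (p2 → p2))
  [→I]  ⊢ (p2 → p2)
    [Ax] p2 ⊢ p2

Result: YES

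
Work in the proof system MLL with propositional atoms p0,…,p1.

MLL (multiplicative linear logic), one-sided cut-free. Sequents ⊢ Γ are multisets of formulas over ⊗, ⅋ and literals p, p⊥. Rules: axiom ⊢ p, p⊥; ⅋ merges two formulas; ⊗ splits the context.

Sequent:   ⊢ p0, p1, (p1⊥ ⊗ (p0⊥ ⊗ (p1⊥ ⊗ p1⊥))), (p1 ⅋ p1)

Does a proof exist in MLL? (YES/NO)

Proof tree:
[⅋]  ⊢ p0, p1, (p1⊥ ⊗ (p0⊥ ⊗ (p1⊥ ⊗ p1⊥))), (p1 ⅋ p1)
  [⊗]  ⊢ p1, p0, p1, p1, (p1⊥ ⊗ (p0⊥ ⊗ (p1⊥ ⊗ p1⊥)))
    [Ax]  ⊢ p1, p1⊥
    [⊗]  ⊢ p0, p1, p1, (p0⊥ ⊗ (p1⊥ ⊗ p1⊥))
      [Ax]  ⊢ p0, p0⊥
      [⊗]  ⊢ p1, p1, (p1⊥ ⊗ p1⊥)
        [Ax]  ⊢ p1, p1⊥
        [Ax]  ⊢ p1, p1⊥

Result: YES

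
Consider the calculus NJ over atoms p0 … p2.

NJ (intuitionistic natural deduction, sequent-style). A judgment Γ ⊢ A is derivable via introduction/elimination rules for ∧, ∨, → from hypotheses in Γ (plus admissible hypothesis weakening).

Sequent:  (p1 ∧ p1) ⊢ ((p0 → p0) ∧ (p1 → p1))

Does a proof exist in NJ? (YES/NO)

Derivation trace:
[∧I] (p1 ∧ p1) ⊢ ((p0 → p0) ∧ (p1 → p1))
  [→I]  ⊢ (p0 → p0)
    [Ax] p0 ⊢ p0
  [Wk] (p1 ∧ p1) ⊢ (p1 → p1)
    [→I]  ⊢ (p1 → p1)
      [Ax] p1 ⊢ p1

Result: YES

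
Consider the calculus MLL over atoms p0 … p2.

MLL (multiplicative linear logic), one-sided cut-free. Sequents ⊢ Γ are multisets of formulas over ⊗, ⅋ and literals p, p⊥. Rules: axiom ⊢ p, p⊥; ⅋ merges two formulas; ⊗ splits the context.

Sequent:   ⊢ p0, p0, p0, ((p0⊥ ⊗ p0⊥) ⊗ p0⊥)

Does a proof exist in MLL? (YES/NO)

Proof tree:
[⊗]  ⊢ p0, p0, p0, ((p0⊥ ⊗ p0⊥) ⊗ p0⊥)
  [⊗]  ⊢ p0, p0, (p0⊥ ⊗ p0⊥)
    [Ax]  ⊢ p0, p0⊥
    [Ax]  ⊢ p0, p0⊥
  [Ax]  ⊢ p0, p0⊥

Result: YES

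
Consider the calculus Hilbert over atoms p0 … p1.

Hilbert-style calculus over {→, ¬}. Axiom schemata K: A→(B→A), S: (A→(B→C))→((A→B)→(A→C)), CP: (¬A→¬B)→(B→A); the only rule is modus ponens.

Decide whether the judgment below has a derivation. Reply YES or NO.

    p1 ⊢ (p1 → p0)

Enumerate valuations to refute Γ ⊢ Δ:
  v=00: Γ:[p1=F] Δ:[(p1 → p0)=T] refutes=False
  v=01: Γ:[p1=T] Δ:[(p1 → p0)=F] refutes=True  ← countermodel

Result: NO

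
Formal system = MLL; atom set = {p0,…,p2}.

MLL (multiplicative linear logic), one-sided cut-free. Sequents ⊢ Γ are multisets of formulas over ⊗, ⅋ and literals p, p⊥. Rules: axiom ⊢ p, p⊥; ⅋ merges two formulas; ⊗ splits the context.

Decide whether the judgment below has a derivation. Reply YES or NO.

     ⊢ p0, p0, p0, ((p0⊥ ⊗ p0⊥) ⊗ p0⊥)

Derivation trace:
[⊗]  ⊢ p0, p0, p0, ((p0⊥ ⊗ p0⊥) ⊗ p0⊥)
  [⊗]  ⊢ p0, p0, (p0⊥ ⊗ p0⊥)
    [Ax]  ⊢ p0, p0⊥
    [Ax]  ⊢ p0, p0⊥
  [Ax]  ⊢ p0, p0⊥

Result: YES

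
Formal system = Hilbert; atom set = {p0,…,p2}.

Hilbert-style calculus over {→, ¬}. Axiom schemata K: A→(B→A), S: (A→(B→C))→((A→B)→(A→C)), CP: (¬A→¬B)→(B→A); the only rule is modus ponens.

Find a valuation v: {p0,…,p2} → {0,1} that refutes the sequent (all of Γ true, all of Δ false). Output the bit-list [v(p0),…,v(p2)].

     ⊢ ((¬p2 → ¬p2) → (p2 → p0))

Truth-table refutation:
  v=000: Γ:[] Δ:[((¬p2 → ¬p2) → (p2 → p0))=T] refutes=False
  v=001: Γ:[] Δ:[((¬p2 → ¬p2) → (p2 → p0))=F] refutes=True  ← countermodel

Result: [0, 0, 1]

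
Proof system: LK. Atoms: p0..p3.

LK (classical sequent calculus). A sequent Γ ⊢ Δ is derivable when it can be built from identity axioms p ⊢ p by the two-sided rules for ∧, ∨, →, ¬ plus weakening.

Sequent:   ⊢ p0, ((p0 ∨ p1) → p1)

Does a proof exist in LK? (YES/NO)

Derivation trace:
[→R]  ⊢ p0, ((p0 ∨ p1) → p1)
  [∨L] (p0 ∨ p1) ⊢ p1, p0
    [Ax] p0 ⊢ p0
    [Ax] p1 ⊢ p1

Result: YES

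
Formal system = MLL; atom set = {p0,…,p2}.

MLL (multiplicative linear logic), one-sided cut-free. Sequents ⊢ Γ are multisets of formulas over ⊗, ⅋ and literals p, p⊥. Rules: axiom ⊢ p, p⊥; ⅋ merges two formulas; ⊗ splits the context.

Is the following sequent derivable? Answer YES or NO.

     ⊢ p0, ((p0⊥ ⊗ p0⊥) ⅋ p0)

Derivation trace:
[⅋]  ⊢ p0, ((p0⊥ ⊗ p0⊥) ⅋ p0)
  [⊗]  ⊢ p0, p0, (p0⊥ ⊗ p0⊥)
    [Ax]  ⊢ p0, p0⊥
    [Ax]  ⊢ p0, p0⊥

Result: YES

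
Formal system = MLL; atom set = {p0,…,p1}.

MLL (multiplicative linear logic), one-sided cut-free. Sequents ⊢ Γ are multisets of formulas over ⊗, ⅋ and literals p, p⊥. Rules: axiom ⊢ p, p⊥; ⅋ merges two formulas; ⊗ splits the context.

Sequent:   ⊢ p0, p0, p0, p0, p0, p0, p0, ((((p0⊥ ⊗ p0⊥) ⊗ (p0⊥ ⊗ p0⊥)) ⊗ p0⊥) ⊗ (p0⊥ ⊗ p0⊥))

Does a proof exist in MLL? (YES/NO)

Proof tree:
[⊗]  ⊢ p0, p0, p0, p0, p0, p0, p0, ((((p0⊥ ⊗ p0⊥) ⊗ (p0⊥ ⊗ p0⊥)) ⊗ p0⊥) ⊗ (p0⊥ ⊗ p0⊥))
  [⊗]  ⊢ p0, p0, p0, p0, p0, (((p0⊥ ⊗ p0⊥) ⊗ (p0⊥ ⊗ p0⊥)) ⊗ p0⊥)
    [⊗]  ⊢ p0, p0, p0, p0, ((p0⊥ ⊗ p0⊥) ⊗ (p0⊥ ⊗ p0⊥))
      [⊗]  ⊢ p0, p0, (p0⊥ ⊗ p0⊥)
        [Ax]  ⊢ p0, p0⊥
        [Ax]  ⊢ p0, p0⊥
      [⊗]  ⊢ p0, p0, (p0⊥ ⊗ p0⊥)
        [Ax]  ⊢ p0, p0⊥
        [Ax]  ⊢ p0, p0⊥
    [Ax]  ⊢ p0, p0⊥
  [⊗]  ⊢ p0, p0, (p0⊥ ⊗ p0⊥)
    [Ax]  ⊢ p0, p0⊥
    [Ax]  ⊢ p0, p0⊥

Result: YES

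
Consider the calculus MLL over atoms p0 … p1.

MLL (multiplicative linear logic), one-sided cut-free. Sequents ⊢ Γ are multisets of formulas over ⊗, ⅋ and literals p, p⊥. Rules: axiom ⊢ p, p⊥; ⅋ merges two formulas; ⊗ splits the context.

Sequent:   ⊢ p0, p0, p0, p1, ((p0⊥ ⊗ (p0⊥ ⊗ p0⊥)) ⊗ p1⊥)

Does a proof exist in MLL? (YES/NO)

Derivation trace:
[⊗]  ⊢ p0, p0, p0, p1, ((p0⊥ ⊗ (p0⊥ ⊗ p0⊥)) ⊗ p1⊥)
  [⊗]  ⊢ p0, p0, p0, (p0⊥ ⊗ (p0⊥ ⊗ p0⊥))
    [Ax]  ⊢ p0, p0⊥
    [⊗]  ⊢ p0, p0, (p0⊥ ⊗ p0⊥)
      [Ax]  ⊢ p0, p0⊥
      [Ax]  ⊢ p0, p0⊥
  [Ax]  ⊢ p1, p1⊥

Result: YES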